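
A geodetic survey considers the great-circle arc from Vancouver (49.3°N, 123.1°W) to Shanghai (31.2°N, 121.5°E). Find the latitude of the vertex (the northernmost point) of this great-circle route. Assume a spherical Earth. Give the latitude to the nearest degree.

≈ 59°N

The great circle lies in the plane with unit normal n̂ = (p₁ × p₂)/|p₁ × p₂|.
Here n̂_z ≈ -0.510; the vertex latitude is φ_max = arccos|n̂_z| ≈ 59.3°.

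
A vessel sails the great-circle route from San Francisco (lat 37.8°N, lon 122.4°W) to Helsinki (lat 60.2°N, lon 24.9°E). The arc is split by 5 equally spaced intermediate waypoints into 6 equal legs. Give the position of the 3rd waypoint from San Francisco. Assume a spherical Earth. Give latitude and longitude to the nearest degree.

≈ lat 73°N, lon 87°W

From cos δ = sin φ₁ sin φ₂ + cos φ₁ cos φ₂ cos Δλ, the central angle is δ ≈ 1.368 rad (78.4°).
Interpolate at f = 3/6 with slerp weights a = sin((1−f)δ)/sin δ ≈ 0.645, b = sin(fδ)/sin δ ≈ 0.645.
p = a·p₁ + b·p₂ ≈ (0.018, -0.295, 0.955); φ = arcsin(p_z) ≈ 72.79°, λ = atan2(p_y, p_x) ≈ -86.58°.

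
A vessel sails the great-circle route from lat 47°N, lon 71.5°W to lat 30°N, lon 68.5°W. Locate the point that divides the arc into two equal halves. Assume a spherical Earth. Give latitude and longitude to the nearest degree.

≈ lat 39°N, lon 70°W

From cos δ = sin φ₁ sin φ₂ + cos φ₁ cos φ₂ cos Δλ, the central angle is δ ≈ 0.299 rad (17.2°).
Interpolate at f = 1/2 with slerp weights a = sin((1−f)δ)/sin δ ≈ 0.506, b = sin(fδ)/sin δ ≈ 0.506.
p = a·p₁ + b·p₂ ≈ (0.270, -0.734, 0.623); φ = arcsin(p_z) ≈ 38.51°, λ = atan2(p_y, p_x) ≈ -69.82°.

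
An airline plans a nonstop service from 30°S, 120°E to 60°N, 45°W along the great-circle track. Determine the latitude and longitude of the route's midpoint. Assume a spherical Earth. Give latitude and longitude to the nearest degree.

≈ 42°N, 101°E

The haversine formula gives a central angle δ ≈ 2.589 rad (148.4°) between the endpoints.
Interpolate at f = 1/2 with slerp weights a = sin((1−f)δ)/sin δ ≈ 1.834, b = sin(fδ)/sin δ ≈ 1.834.
p = a·p₁ + b·p₂ ≈ (-0.146, 0.727, 0.671); φ = arcsin(p_z) ≈ 42.15°, λ = atan2(p_y, p_x) ≈ 101.33°.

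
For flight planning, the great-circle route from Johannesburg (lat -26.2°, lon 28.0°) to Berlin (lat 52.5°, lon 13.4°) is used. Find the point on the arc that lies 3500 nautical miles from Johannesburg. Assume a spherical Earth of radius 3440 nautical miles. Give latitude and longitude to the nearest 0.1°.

Write both endpoints as unit vectors p₁, p₂ with components (cos φ cos λ, cos φ sin λ, sin φ).
The central angle between the endpoints is δ = arccos(p₁·p₂) ≈ 1.392 rad (79.7°). The total great-circle distance is δ·R ≈ 1.392 × 3440 ≈ 4787 nmi, so the target fraction is f = 3500/4787 ≈ 0.731.
Interpolate at f ≈ 0.731 with slerp weights a = sin((1−f)δ)/sin δ ≈ 0.371, b = sin(fδ)/sin δ ≈ 0.865.
p = a·p₁ + b·p₂ ≈ (0.806, 0.278, 0.522); φ = arcsin(p_z) ≈ 31.47°, λ = atan2(p_y, p_x) ≈ 19.05°.

≈ lat 31.5°, lon 19.1°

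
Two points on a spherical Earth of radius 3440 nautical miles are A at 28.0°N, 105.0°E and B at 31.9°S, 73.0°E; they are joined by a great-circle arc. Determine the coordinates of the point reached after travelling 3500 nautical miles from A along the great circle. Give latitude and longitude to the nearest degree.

≈ 24°S, 78°E

Convert each endpoint to a unit vector on the sphere (x = cos φ cos λ, y = cos φ sin λ, z = sin φ).
The central angle between the endpoints is δ = arccos(p₁·p₂) ≈ 1.173 rad (67.2°). The total great-circle distance is δ·R ≈ 1.173 × 3440 ≈ 4034 nmi, so the target fraction is f = 3500/4034 ≈ 0.868.
Interpolate at f ≈ 0.868 with slerp weights a = sin((1−f)δ)/sin δ ≈ 0.168, b = sin(fδ)/sin δ ≈ 0.923.
p = a·p₁ + b·p₂ ≈ (0.191, 0.892, -0.409); φ = arcsin(p_z) ≈ -24.14°, λ = atan2(p_y, p_x) ≈ 77.94°.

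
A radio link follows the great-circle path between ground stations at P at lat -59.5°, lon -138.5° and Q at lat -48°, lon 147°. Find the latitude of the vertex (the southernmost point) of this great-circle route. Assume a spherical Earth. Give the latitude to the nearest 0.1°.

≈ -61.3°

The great circle lies in the plane with unit normal n̂ = (p₁ × p₂)/|p₁ × p₂|.
Here n̂_z ≈ -0.480; the vertex latitude is φ_max = arccos|n̂_z| ≈ 61.3°.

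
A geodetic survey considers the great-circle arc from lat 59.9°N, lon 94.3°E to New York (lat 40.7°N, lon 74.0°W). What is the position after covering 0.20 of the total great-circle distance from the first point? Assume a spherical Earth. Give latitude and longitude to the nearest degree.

≈ lat 75°N, lon 85°E

From cos δ = sin φ₁ sin φ₂ + cos φ₁ cos φ₂ cos Δλ, the central angle is δ ≈ 1.378 rad (78.9°).
Interpolate at f = 0.20 with slerp weights a = sin((1−f)δ)/sin δ ≈ 0.909, b = sin(fδ)/sin δ ≈ 0.277.
p = a·p₁ + b·p₂ ≈ (0.024, 0.253, 0.967); φ = arcsin(p_z) ≈ 75.30°, λ = atan2(p_y, p_x) ≈ 84.63°.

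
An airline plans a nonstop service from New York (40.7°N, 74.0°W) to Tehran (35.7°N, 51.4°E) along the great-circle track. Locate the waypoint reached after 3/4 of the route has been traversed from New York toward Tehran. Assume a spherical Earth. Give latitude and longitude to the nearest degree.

≈ 51°N, 29°E

Convert each endpoint to a unit vector on the sphere (x = cos φ cos λ, y = cos φ sin λ, z = sin φ).
The central angle between the endpoints is δ = arccos(p₁·p₂) ≈ 1.547 rad (88.6°).
Interpolate at f = 3/4 with slerp weights a = sin((1−f)δ)/sin δ ≈ 0.377, b = sin(fδ)/sin δ ≈ 0.917.
p = a·p₁ + b·p₂ ≈ (0.543, 0.307, 0.781); φ = arcsin(p_z) ≈ 51.37°, λ = atan2(p_y, p_x) ≈ 29.47°.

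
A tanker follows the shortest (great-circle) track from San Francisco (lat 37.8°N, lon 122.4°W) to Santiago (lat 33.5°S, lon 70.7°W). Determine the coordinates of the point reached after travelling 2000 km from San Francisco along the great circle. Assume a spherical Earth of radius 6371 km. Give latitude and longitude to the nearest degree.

≈ lat 24°N, lon 110°W

Write both endpoints as unit vectors p₁, p₂ with components (cos φ cos λ, cos φ sin λ, sin φ).
The central angle between the endpoints is δ = arccos(p₁·p₂) ≈ 1.501 rad (86.0°). The total great-circle distance is δ·R ≈ 1.501 × 6371 ≈ 9561 km, so the target fraction is f = 2000/9561 ≈ 0.209.
Interpolate at f ≈ 0.209 with slerp weights a = sin((1−f)δ)/sin δ ≈ 0.929, b = sin(fδ)/sin δ ≈ 0.310.
p = a·p₁ + b·p₂ ≈ (-0.308, -0.864, 0.399); φ = arcsin(p_z) ≈ 23.50°, λ = atan2(p_y, p_x) ≈ -109.64°.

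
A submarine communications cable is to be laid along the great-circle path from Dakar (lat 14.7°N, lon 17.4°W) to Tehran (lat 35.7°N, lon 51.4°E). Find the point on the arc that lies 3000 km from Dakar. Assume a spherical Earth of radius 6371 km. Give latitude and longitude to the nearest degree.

≈ lat 28°N, lon 8°E

Write both endpoints as unit vectors p₁, p₂ with components (cos φ cos λ, cos φ sin λ, sin φ).
The central angle between the endpoints is δ = arccos(p₁·p₂) ≈ 1.124 rad (64.4°). The total great-circle distance is δ·R ≈ 1.124 × 6371 ≈ 7161 km, so the target fraction is f = 3000/7161 ≈ 0.419.
Interpolate at f ≈ 0.419 with slerp weights a = sin((1−f)δ)/sin δ ≈ 0.674, b = sin(fδ)/sin δ ≈ 0.503.
p = a·p₁ + b·p₂ ≈ (0.877, 0.124, 0.465); φ = arcsin(p_z) ≈ 27.68°, λ = atan2(p_y, p_x) ≈ 8.07°.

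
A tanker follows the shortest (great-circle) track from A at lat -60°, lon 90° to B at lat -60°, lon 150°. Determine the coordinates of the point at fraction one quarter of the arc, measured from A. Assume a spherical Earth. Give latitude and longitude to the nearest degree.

The haversine formula gives a central angle δ ≈ 0.505 rad (29.0°) between the endpoints.
Interpolate at f = 1/4 with slerp weights a = sin((1−f)δ)/sin δ ≈ 0.764, b = sin(fδ)/sin δ ≈ 0.260.
p = a·p₁ + b·p₂ ≈ (-0.113, 0.447, -0.887); φ = arcsin(p_z) ≈ -62.54°, λ = atan2(p_y, p_x) ≈ 104.14°.

≈ lat -63°, lon 104°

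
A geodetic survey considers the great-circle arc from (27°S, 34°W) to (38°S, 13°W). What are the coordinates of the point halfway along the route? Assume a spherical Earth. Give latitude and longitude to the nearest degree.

Convert each endpoint to a unit vector on the sphere (x = cos φ cos λ, y = cos φ sin λ, z = sin φ).
The central angle between the endpoints is δ = arccos(p₁·p₂) ≈ 0.363 rad (20.8°).
Interpolate at f = 1/2 with slerp weights a = sin((1−f)δ)/sin δ ≈ 0.508, b = sin(fδ)/sin δ ≈ 0.508.
p = a·p₁ + b·p₂ ≈ (0.766, -0.343, -0.544); φ = arcsin(p_z) ≈ -32.94°, λ = atan2(p_y, p_x) ≈ -24.15°.

≈ (33°S, 24°W)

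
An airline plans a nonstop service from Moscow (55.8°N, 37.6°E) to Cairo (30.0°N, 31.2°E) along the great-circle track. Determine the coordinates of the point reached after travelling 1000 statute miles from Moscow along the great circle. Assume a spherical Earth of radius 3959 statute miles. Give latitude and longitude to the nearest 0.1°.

Write both endpoints as unit vectors p₁, p₂ with components (cos φ cos λ, cos φ sin λ, sin φ).
The central angle between the endpoints is δ = arccos(p₁·p₂) ≈ 0.457 rad (26.2°). The total great-circle distance is δ·R ≈ 0.457 × 3959 ≈ 1810 mi, so the target fraction is f = 1000/1810 ≈ 0.552.
Interpolate at f ≈ 0.552 with slerp weights a = sin((1−f)δ)/sin δ ≈ 0.460, b = sin(fδ)/sin δ ≈ 0.566.
p = a·p₁ + b·p₂ ≈ (0.624, 0.412, 0.664); φ = arcsin(p_z) ≈ 41.59°, λ = atan2(p_y, p_x) ≈ 33.41°.

≈ (41.6°N, 33.4°E)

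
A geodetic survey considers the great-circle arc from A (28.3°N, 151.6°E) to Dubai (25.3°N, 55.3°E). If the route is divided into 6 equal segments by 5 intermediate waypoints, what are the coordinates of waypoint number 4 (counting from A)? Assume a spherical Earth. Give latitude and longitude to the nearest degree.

Write both endpoints as unit vectors p₁, p₂ with components (cos φ cos λ, cos φ sin λ, sin φ).
The central angle between the endpoints is δ = arccos(p₁·p₂) ≈ 1.455 rad (83.4°).
Interpolate at f = 4/6 with slerp weights a = sin((1−f)δ)/sin δ ≈ 0.469, b = sin(fδ)/sin δ ≈ 0.831.
p = a·p₁ + b·p₂ ≈ (0.064, 0.814, 0.577); φ = arcsin(p_z) ≈ 35.27°, λ = atan2(p_y, p_x) ≈ 85.51°.

≈ (35°N, 86°E)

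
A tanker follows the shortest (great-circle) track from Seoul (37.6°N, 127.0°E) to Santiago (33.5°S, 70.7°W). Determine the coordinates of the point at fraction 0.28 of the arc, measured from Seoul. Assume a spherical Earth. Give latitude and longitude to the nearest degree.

From cos δ = sin φ₁ sin φ₂ + cos φ₁ cos φ₂ cos Δλ, the central angle is δ ≈ 2.881 rad (165.1°).
Interpolate at f = 0.28 with slerp weights a = sin((1−f)δ)/sin δ ≈ 3.396, b = sin(fδ)/sin δ ≈ 2.799.
p = a·p₁ + b·p₂ ≈ (-0.848, -0.054, 0.527); φ = arcsin(p_z) ≈ 31.83°, λ = atan2(p_y, p_x) ≈ -176.36°.

≈ (32°N, 176°W)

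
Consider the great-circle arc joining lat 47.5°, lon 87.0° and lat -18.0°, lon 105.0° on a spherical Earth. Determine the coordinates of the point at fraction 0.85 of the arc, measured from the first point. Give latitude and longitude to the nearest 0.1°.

≈ lat -8.1°, lon 102.7°

From cos δ = sin φ₁ sin φ₂ + cos φ₁ cos φ₂ cos Δλ, the central angle is δ ≈ 1.177 rad (67.5°).
Interpolate at f = 0.85 with slerp weights a = sin((1−f)δ)/sin δ ≈ 0.190, b = sin(fδ)/sin δ ≈ 0.912.
p = a·p₁ + b·p₂ ≈ (-0.218, 0.966, -0.141); φ = arcsin(p_z) ≈ -8.13°, λ = atan2(p_y, p_x) ≈ 102.70°.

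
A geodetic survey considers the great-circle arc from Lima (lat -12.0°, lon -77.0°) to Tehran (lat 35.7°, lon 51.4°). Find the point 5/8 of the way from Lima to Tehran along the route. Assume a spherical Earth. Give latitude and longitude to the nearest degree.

≈ lat 32°, lon -7°

Convert each endpoint to a unit vector on the sphere (x = cos φ cos λ, y = cos φ sin λ, z = sin φ).
The central angle between the endpoints is δ = arccos(p₁·p₂) ≈ 2.233 rad (127.9°).
Interpolate at f = 5/8 with slerp weights a = sin((1−f)δ)/sin δ ≈ 0.942, b = sin(fδ)/sin δ ≈ 1.248.
p = a·p₁ + b·p₂ ≈ (0.840, -0.105, 0.533); φ = arcsin(p_z) ≈ 32.19°, λ = atan2(p_y, p_x) ≈ -7.15°.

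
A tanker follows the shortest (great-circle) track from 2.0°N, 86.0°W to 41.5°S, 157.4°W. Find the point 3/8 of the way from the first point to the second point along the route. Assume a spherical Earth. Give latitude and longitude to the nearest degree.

Convert each endpoint to a unit vector on the sphere (x = cos φ cos λ, y = cos φ sin λ, z = sin φ).
The central angle between the endpoints is δ = arccos(p₁·p₂) ≈ 1.353 rad (77.5°).
Interpolate at f = 3/8 with slerp weights a = sin((1−f)δ)/sin δ ≈ 0.767, b = sin(fδ)/sin δ ≈ 0.498.
p = a·p₁ + b·p₂ ≈ (-0.291, -0.908, -0.303); φ = arcsin(p_z) ≈ -17.64°, λ = atan2(p_y, p_x) ≈ -107.76°.

≈ 18°S, 108°W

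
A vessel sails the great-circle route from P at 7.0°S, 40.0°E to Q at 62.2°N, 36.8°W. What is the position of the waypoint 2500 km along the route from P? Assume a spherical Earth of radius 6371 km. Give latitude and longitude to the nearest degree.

≈ 13°N, 30°E

From cos δ = sin φ₁ sin φ₂ + cos φ₁ cos φ₂ cos Δλ, the central angle is δ ≈ 1.573 rad (90.1°). The total great-circle distance is δ·R ≈ 1.573 × 6371 ≈ 10021 km, so the target fraction is f = 2500/10021 ≈ 0.249.
Interpolate at f ≈ 0.249 with slerp weights a = sin((1−f)δ)/sin δ ≈ 0.925, b = sin(fδ)/sin δ ≈ 0.382.
p = a·p₁ + b·p₂ ≈ (0.846, 0.483, 0.226); φ = arcsin(p_z) ≈ 13.04°, λ = atan2(p_y, p_x) ≈ 29.73°.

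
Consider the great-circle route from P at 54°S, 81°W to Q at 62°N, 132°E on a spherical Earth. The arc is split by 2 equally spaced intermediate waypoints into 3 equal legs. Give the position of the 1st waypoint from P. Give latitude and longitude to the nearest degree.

Convert each endpoint to a unit vector on the sphere (x = cos φ cos λ, y = cos φ sin λ, z = sin φ).
The central angle between the endpoints is δ = arccos(p₁·p₂) ≈ 2.811 rad (161.0°).
Interpolate at f = 1/3 with slerp weights a = sin((1−f)δ)/sin δ ≈ 2.938, b = sin(fδ)/sin δ ≈ 2.480.
p = a·p₁ + b·p₂ ≈ (-0.509, -0.840, -0.187); φ = arcsin(p_z) ≈ -10.78°, λ = atan2(p_y, p_x) ≈ -121.20°.

≈ 11°S, 121°W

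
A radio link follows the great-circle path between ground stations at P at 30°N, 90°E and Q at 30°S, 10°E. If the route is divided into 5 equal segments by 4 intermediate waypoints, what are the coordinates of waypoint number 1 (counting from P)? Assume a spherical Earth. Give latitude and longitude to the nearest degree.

≈ 19°N, 72°E

Write both endpoints as unit vectors p₁, p₂ with components (cos φ cos λ, cos φ sin λ, sin φ).
The central angle between the endpoints is δ = arccos(p₁·p₂) ≈ 1.691 rad (96.9°).
Interpolate at f = 1/5 with slerp weights a = sin((1−f)δ)/sin δ ≈ 0.983, b = sin(fδ)/sin δ ≈ 0.334.
p = a·p₁ + b·p₂ ≈ (0.285, 0.902, 0.325); φ = arcsin(p_z) ≈ 18.94°, λ = atan2(p_y, p_x) ≈ 72.46°.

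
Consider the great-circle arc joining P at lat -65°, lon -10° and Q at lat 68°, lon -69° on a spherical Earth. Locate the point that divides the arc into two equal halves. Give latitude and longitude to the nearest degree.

Write both endpoints as unit vectors p₁, p₂ with components (cos φ cos λ, cos φ sin λ, sin φ).
The central angle between the endpoints is δ = arccos(p₁·p₂) ≈ 2.432 rad (139.4°).
Interpolate at f = 1/2 with slerp weights a = sin((1−f)δ)/sin δ ≈ 1.440, b = sin(fδ)/sin δ ≈ 1.440.
p = a·p₁ + b·p₂ ≈ (0.792, -0.609, 0.030); φ = arcsin(p_z) ≈ 1.72°, λ = atan2(p_y, p_x) ≈ -37.55°.

≈ lat 2°, lon -38°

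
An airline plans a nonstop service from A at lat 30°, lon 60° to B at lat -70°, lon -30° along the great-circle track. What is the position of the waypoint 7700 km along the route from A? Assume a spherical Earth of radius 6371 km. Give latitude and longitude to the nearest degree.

≈ lat -35°, lon 34°

From cos δ = sin φ₁ sin φ₂ + cos φ₁ cos φ₂ cos Δλ, the central angle is δ ≈ 2.060 rad (118.0°). The total great-circle distance is δ·R ≈ 2.060 × 6371 ≈ 13124 km, so the target fraction is f = 7700/13124 ≈ 0.587.
Interpolate at f ≈ 0.587 with slerp weights a = sin((1−f)δ)/sin δ ≈ 0.852, b = sin(fδ)/sin δ ≈ 1.059.
p = a·p₁ + b·p₂ ≈ (0.683, 0.458, -0.569); φ = arcsin(p_z) ≈ -34.71°, λ = atan2(p_y, p_x) ≈ 33.85°.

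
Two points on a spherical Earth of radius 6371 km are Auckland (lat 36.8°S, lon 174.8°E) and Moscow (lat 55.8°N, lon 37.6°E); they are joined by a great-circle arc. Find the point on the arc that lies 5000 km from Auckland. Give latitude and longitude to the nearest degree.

≈ lat 0°N, lon 146°E

Convert each endpoint to a unit vector on the sphere (x = cos φ cos λ, y = cos φ sin λ, z = sin φ).
The central angle between the endpoints is δ = arccos(p₁·p₂) ≈ 2.542 rad (145.7°). The total great-circle distance is δ·R ≈ 2.542 × 6371 ≈ 16196 km, so the target fraction is f = 5000/16196 ≈ 0.309.
Interpolate at f ≈ 0.309 with slerp weights a = sin((1−f)δ)/sin δ ≈ 1.742, b = sin(fδ)/sin δ ≈ 1.253.
p = a·p₁ + b·p₂ ≈ (-0.831, 0.556, -0.007); φ = arcsin(p_z) ≈ -0.42°, λ = atan2(p_y, p_x) ≈ 146.22°.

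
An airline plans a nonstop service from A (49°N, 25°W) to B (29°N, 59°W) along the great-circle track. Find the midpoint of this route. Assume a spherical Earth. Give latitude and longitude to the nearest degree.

Convert each endpoint to a unit vector on the sphere (x = cos φ cos λ, y = cos φ sin λ, z = sin φ).
The central angle between the endpoints is δ = arccos(p₁·p₂) ≈ 0.571 rad (32.7°).
Interpolate at f = 1/2 with slerp weights a = sin((1−f)δ)/sin δ ≈ 0.521, b = sin(fδ)/sin δ ≈ 0.521.
p = a·p₁ + b·p₂ ≈ (0.545, -0.535, 0.646); φ = arcsin(p_z) ≈ 40.23°, λ = atan2(p_y, p_x) ≈ -44.50°.

≈ (40°N, 44°W)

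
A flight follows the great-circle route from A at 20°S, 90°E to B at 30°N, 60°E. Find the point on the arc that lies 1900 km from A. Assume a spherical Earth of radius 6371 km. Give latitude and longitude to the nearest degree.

From cos δ = sin φ₁ sin φ₂ + cos φ₁ cos φ₂ cos Δλ, the central angle is δ ≈ 1.008 rad (57.7°). The total great-circle distance is δ·R ≈ 1.008 × 6371 ≈ 6420 km, so the target fraction is f = 1900/6420 ≈ 0.296.
Interpolate at f ≈ 0.296 with slerp weights a = sin((1−f)δ)/sin δ ≈ 0.770, b = sin(fδ)/sin δ ≈ 0.347.
p = a·p₁ + b·p₂ ≈ (0.150, 0.985, -0.090); φ = arcsin(p_z) ≈ -5.15°, λ = atan2(p_y, p_x) ≈ 81.31°.

≈ 5°S, 81°E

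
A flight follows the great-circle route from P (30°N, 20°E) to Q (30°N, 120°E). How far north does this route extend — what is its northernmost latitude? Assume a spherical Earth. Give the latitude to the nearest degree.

The great circle lies in the plane with unit normal n̂ = (p₁ × p₂)/|p₁ × p₂|.
Here n̂_z ≈ +0.744; the vertex latitude is φ_max = arccos|n̂_z| ≈ 41.9°.
Check via Clairaut: cos φ_max = |cos φ₁| · sin C = cos(30.0°)·sin(59.2°) ≈ 0.744, again giving ≈ 41.9°.

≈ 42°N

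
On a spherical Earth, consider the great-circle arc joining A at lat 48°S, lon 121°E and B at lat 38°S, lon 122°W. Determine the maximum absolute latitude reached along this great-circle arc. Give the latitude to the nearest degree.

The great circle lies in the plane with unit normal n̂ = (p₁ × p₂)/|p₁ × p₂|.
Here n̂_z ≈ +0.481; the vertex latitude is φ_max = arccos|n̂_z| ≈ 61.2°.
Check via Clairaut: cos φ_max = |cos φ₁| · sin C = cos(48.0°)·sin(134.0°) ≈ 0.481, again giving ≈ 61.2°.

≈ 61°S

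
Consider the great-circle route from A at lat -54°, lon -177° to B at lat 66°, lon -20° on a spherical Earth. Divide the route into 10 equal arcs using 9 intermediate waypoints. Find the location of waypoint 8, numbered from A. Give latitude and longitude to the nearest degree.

≈ lat 64°, lon -103°

Convert each endpoint to a unit vector on the sphere (x = cos φ cos λ, y = cos φ sin λ, z = sin φ).
The central angle between the endpoints is δ = arccos(p₁·p₂) ≈ 2.855 rad (163.6°).
Interpolate at f = 8/10 with slerp weights a = sin((1−f)δ)/sin δ ≈ 1.910, b = sin(fδ)/sin δ ≈ 2.674.
p = a·p₁ + b·p₂ ≈ (-0.099, -0.431, 0.897); φ = arcsin(p_z) ≈ 63.77°, λ = atan2(p_y, p_x) ≈ -103.00°.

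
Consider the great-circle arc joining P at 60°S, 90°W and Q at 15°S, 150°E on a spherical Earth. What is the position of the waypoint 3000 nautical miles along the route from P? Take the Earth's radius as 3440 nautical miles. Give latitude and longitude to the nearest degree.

Convert each endpoint to a unit vector on the sphere (x = cos φ cos λ, y = cos φ sin λ, z = sin φ).
The central angle between the endpoints is δ = arccos(p₁·p₂) ≈ 1.588 rad (91.0°). The total great-circle distance is δ·R ≈ 1.588 × 3440 ≈ 5463 nmi, so the target fraction is f = 3000/5463 ≈ 0.549.
Interpolate at f ≈ 0.549 with slerp weights a = sin((1−f)δ)/sin δ ≈ 0.657, b = sin(fδ)/sin δ ≈ 0.766.
p = a·p₁ + b·p₂ ≈ (-0.641, 0.042, -0.767); φ = arcsin(p_z) ≈ -50.06°, λ = atan2(p_y, p_x) ≈ 176.28°.

≈ 50°S, 176°E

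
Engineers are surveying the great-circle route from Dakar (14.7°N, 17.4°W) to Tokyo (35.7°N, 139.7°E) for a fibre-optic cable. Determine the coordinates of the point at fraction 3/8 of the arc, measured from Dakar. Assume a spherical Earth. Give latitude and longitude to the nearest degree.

Write both endpoints as unit vectors p₁, p₂ with components (cos φ cos λ, cos φ sin λ, sin φ).
The central angle between the endpoints is δ = arccos(p₁·p₂) ≈ 2.184 rad (125.1°).
Interpolate at f = 3/8 with slerp weights a = sin((1−f)δ)/sin δ ≈ 1.197, b = sin(fδ)/sin δ ≈ 0.893.
p = a·p₁ + b·p₂ ≈ (0.552, 0.123, 0.825); φ = arcsin(p_z) ≈ 55.59°, λ = atan2(p_y, p_x) ≈ 12.56°.

≈ 56°N, 13°E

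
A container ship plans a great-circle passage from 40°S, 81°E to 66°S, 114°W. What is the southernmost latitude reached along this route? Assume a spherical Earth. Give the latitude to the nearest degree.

The great circle lies in the plane with unit normal n̂ = (p₁ × p₂)/|p₁ × p₂|.
Here n̂_z ≈ +0.084; the vertex latitude is φ_max = arccos|n̂_z| ≈ 85.2°.
Check via Clairaut: cos φ_max = |cos φ₁| · sin C = cos(40.0°)·sin(173.7°) ≈ 0.084, again giving ≈ 85.2°.

≈ 85°S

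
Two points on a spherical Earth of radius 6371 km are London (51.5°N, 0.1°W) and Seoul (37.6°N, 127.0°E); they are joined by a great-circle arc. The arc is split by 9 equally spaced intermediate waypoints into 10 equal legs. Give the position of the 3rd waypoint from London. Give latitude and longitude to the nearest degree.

The haversine formula gives a central angle δ ≈ 1.390 rad (79.6°) between the endpoints.
Interpolate at f = 3/10 with slerp weights a = sin((1−f)δ)/sin δ ≈ 0.840, b = sin(fδ)/sin δ ≈ 0.412.
p = a·p₁ + b·p₂ ≈ (0.327, 0.260, 0.909); φ = arcsin(p_z) ≈ 65.33°, λ = atan2(p_y, p_x) ≈ 38.47°.

≈ 65°N, 38°E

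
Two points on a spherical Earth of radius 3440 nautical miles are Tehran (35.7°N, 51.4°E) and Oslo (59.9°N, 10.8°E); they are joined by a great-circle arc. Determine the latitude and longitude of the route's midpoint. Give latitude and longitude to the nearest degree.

Write both endpoints as unit vectors p₁, p₂ with components (cos φ cos λ, cos φ sin λ, sin φ).
The central angle between the endpoints is δ = arccos(p₁·p₂) ≈ 0.620 rad (35.5°).
Interpolate at f = 1/2 with slerp weights a = sin((1−f)δ)/sin δ ≈ 0.525, b = sin(fδ)/sin δ ≈ 0.525.
p = a·p₁ + b·p₂ ≈ (0.525, 0.383, 0.761); φ = arcsin(p_z) ≈ 49.51°, λ = atan2(p_y, p_x) ≈ 36.10°.

≈ 50°N, 36°E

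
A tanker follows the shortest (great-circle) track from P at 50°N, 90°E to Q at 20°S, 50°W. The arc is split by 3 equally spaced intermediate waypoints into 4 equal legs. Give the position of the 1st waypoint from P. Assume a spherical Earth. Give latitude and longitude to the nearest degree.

Write both endpoints as unit vectors p₁, p₂ with components (cos φ cos λ, cos φ sin λ, sin φ).
The central angle between the endpoints is δ = arccos(p₁·p₂) ≈ 2.381 rad (136.4°).
Interpolate at f = 1/4 with slerp weights a = sin((1−f)δ)/sin δ ≈ 1.418, b = sin(fδ)/sin δ ≈ 0.814.
p = a·p₁ + b·p₂ ≈ (0.492, 0.325, 0.808); φ = arcsin(p_z) ≈ 53.87°, λ = atan2(p_y, p_x) ≈ 33.51°.

≈ 54°N, 34°E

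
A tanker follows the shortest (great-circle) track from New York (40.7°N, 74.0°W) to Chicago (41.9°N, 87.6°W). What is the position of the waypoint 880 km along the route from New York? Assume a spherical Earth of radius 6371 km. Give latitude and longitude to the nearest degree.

Convert each endpoint to a unit vector on the sphere (x = cos φ cos λ, y = cos φ sin λ, z = sin φ).
The central angle between the endpoints is δ = arccos(p₁·p₂) ≈ 0.179 rad (10.3°). The total great-circle distance is δ·R ≈ 0.179 × 6371 ≈ 1143 km, so the target fraction is f = 880/1143 ≈ 0.770.
Interpolate at f ≈ 0.770 with slerp weights a = sin((1−f)δ)/sin δ ≈ 0.231, b = sin(fδ)/sin δ ≈ 0.772.
p = a·p₁ + b·p₂ ≈ (0.072, -0.742, 0.666); φ = arcsin(p_z) ≈ 41.77°, λ = atan2(p_y, p_x) ≈ -84.43°.

≈ 42°N, 84°W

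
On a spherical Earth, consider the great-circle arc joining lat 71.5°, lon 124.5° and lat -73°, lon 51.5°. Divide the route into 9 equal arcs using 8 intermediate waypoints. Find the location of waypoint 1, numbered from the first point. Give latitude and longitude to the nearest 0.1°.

≈ lat 56.4°, lon 106.5°

Write both endpoints as unit vectors p₁, p₂ with components (cos φ cos λ, cos φ sin λ, sin φ).
The central angle between the endpoints is δ = arccos(p₁·p₂) ≈ 2.646 rad (151.6°).
Interpolate at f = 1/9 with slerp weights a = sin((1−f)δ)/sin δ ≈ 1.493, b = sin(fδ)/sin δ ≈ 0.610.
p = a·p₁ + b·p₂ ≈ (-0.157, 0.530, 0.833); φ = arcsin(p_z) ≈ 56.43°, λ = atan2(p_y, p_x) ≈ 106.55°.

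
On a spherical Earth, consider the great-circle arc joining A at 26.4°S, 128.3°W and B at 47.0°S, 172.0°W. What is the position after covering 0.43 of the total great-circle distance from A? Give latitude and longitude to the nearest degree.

≈ 37°S, 144°W

Write both endpoints as unit vectors p₁, p₂ with components (cos φ cos λ, cos φ sin λ, sin φ).
The central angle between the endpoints is δ = arccos(p₁·p₂) ≈ 0.697 rad (39.9°).
Interpolate at f = 0.43 with slerp weights a = sin((1−f)δ)/sin δ ≈ 0.603, b = sin(fδ)/sin δ ≈ 0.460.
p = a·p₁ + b·p₂ ≈ (-0.645, -0.467, -0.604); φ = arcsin(p_z) ≈ -37.18°, λ = atan2(p_y, p_x) ≈ -144.08°.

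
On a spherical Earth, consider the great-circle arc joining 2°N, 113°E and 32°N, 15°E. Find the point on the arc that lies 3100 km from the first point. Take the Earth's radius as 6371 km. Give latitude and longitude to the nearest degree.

≈ 16°N, 89°E

The haversine formula gives a central angle δ ≈ 1.670 rad (95.7°) between the endpoints. The total great-circle distance is δ·R ≈ 1.670 × 6371 ≈ 10642 km, so the target fraction is f = 3100/10642 ≈ 0.291.
Interpolate at f ≈ 0.291 with slerp weights a = sin((1−f)δ)/sin δ ≈ 0.931, b = sin(fδ)/sin δ ≈ 0.470.
p = a·p₁ + b·p₂ ≈ (0.022, 0.959, 0.282); φ = arcsin(p_z) ≈ 16.35°, λ = atan2(p_y, p_x) ≈ 88.71°.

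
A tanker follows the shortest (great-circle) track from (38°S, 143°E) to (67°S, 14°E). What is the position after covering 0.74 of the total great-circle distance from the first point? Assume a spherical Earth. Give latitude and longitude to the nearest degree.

≈ (75°S, 65°E)

Write both endpoints as unit vectors p₁, p₂ with components (cos φ cos λ, cos φ sin λ, sin φ).
The central angle between the endpoints is δ = arccos(p₁·p₂) ≈ 1.189 rad (68.1°).
Interpolate at f = 0.74 with slerp weights a = sin((1−f)δ)/sin δ ≈ 0.328, b = sin(fδ)/sin δ ≈ 0.830.
p = a·p₁ + b·p₂ ≈ (0.109, 0.234, -0.966); φ = arcsin(p_z) ≈ -75.06°, λ = atan2(p_y, p_x) ≈ 65.11°.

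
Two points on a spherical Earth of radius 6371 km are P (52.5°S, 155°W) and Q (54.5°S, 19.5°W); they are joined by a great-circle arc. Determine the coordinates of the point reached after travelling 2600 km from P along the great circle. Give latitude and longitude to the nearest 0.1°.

Write both endpoints as unit vectors p₁, p₂ with components (cos φ cos λ, cos φ sin λ, sin φ).
The central angle between the endpoints is δ = arccos(p₁·p₂) ≈ 1.166 rad (66.8°). The total great-circle distance is δ·R ≈ 1.166 × 6371 ≈ 7429 km, so the target fraction is f = 2600/7429 ≈ 0.350.
Interpolate at f ≈ 0.350 with slerp weights a = sin((1−f)δ)/sin δ ≈ 0.748, b = sin(fδ)/sin δ ≈ 0.432.
p = a·p₁ + b·p₂ ≈ (-0.176, -0.276, -0.945); φ = arcsin(p_z) ≈ -70.88°, λ = atan2(p_y, p_x) ≈ -122.56°.

≈ (70.9°S, 122.6°W)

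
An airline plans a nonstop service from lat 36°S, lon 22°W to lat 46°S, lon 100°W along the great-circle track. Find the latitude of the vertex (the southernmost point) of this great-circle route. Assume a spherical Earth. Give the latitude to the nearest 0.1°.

≈ 49.2°S

The great circle lies in the plane with unit normal n̂ = (p₁ × p₂)/|p₁ × p₂|.
Here n̂_z ≈ -0.653; the vertex latitude is φ_max = arccos|n̂_z| ≈ 49.2°.
Check via Clairaut: cos φ_max = |cos φ₁| · sin C = cos(36.0°)·sin(126.2°) ≈ 0.653, again giving ≈ 49.2°.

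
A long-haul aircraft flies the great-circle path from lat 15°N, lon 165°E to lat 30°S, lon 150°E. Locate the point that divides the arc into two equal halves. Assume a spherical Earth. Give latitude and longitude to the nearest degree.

Convert each endpoint to a unit vector on the sphere (x = cos φ cos λ, y = cos φ sin λ, z = sin φ).
The central angle between the endpoints is δ = arccos(p₁·p₂) ≈ 0.825 rad (47.3°).
Interpolate at f = 1/2 with slerp weights a = sin((1−f)δ)/sin δ ≈ 0.546, b = sin(fδ)/sin δ ≈ 0.546.
p = a·p₁ + b·p₂ ≈ (-0.919, 0.373, -0.132); φ = arcsin(p_z) ≈ -7.56°, λ = atan2(p_y, p_x) ≈ 157.91°.

≈ lat 8°S, lon 158°E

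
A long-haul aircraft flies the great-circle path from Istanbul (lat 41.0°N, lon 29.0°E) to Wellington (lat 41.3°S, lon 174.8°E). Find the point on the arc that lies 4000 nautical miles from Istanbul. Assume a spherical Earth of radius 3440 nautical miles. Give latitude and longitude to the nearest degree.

Write both endpoints as unit vectors p₁, p₂ with components (cos φ cos λ, cos φ sin λ, sin φ).
The central angle between the endpoints is δ = arccos(p₁·p₂) ≈ 2.695 rad (154.4°). The total great-circle distance is δ·R ≈ 2.695 × 3440 ≈ 9271 nmi, so the target fraction is f = 4000/9271 ≈ 0.431.
Interpolate at f ≈ 0.431 with slerp weights a = sin((1−f)δ)/sin δ ≈ 2.314, b = sin(fδ)/sin δ ≈ 2.126.
p = a·p₁ + b·p₂ ≈ (-0.063, 0.991, 0.115); φ = arcsin(p_z) ≈ 6.61°, λ = atan2(p_y, p_x) ≈ 93.63°.

≈ lat 7°N, lon 94°E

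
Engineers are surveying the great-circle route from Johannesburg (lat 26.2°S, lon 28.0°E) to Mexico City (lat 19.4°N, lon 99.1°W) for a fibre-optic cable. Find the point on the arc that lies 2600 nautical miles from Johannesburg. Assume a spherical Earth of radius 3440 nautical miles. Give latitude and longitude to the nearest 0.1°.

≈ lat 16.4°S, lon 17.5°W

From cos δ = sin φ₁ sin φ₂ + cos φ₁ cos φ₂ cos Δλ, the central angle is δ ≈ 2.288 rad (131.1°). The total great-circle distance is δ·R ≈ 2.288 × 3440 ≈ 7870 nmi, so the target fraction is f = 2600/7870 ≈ 0.330.
Interpolate at f ≈ 0.330 with slerp weights a = sin((1−f)δ)/sin δ ≈ 1.326, b = sin(fδ)/sin δ ≈ 0.910.
p = a·p₁ + b·p₂ ≈ (0.915, -0.289, -0.283); φ = arcsin(p_z) ≈ -16.44°, λ = atan2(p_y, p_x) ≈ -17.54°.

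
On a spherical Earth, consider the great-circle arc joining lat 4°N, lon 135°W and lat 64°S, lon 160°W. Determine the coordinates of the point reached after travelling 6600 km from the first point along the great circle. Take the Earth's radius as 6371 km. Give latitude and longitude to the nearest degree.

Write both endpoints as unit vectors p₁, p₂ with components (cos φ cos λ, cos φ sin λ, sin φ).
The central angle between the endpoints is δ = arccos(p₁·p₂) ≈ 1.231 rad (70.5°). The total great-circle distance is δ·R ≈ 1.231 × 6371 ≈ 7840 km, so the target fraction is f = 6600/7840 ≈ 0.842.
Interpolate at f ≈ 0.842 with slerp weights a = sin((1−f)δ)/sin δ ≈ 0.205, b = sin(fδ)/sin δ ≈ 0.913.
p = a·p₁ + b·p₂ ≈ (-0.521, -0.282, -0.806); φ = arcsin(p_z) ≈ -53.70°, λ = atan2(p_y, p_x) ≈ -151.60°.

≈ lat 54°S, lon 152°W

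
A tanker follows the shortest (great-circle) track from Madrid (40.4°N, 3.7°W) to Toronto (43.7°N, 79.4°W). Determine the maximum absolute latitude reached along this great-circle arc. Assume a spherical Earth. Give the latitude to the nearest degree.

≈ 49°N

The great circle lies in the plane with unit normal n̂ = (p₁ × p₂)/|p₁ × p₂|.
Here n̂_z ≈ -0.657; the vertex latitude is φ_max = arccos|n̂_z| ≈ 48.9°.
Check via Clairaut: cos φ_max = |cos φ₁| · sin C = cos(40.4°)·sin(59.6°) ≈ 0.657, again giving ≈ 48.9°.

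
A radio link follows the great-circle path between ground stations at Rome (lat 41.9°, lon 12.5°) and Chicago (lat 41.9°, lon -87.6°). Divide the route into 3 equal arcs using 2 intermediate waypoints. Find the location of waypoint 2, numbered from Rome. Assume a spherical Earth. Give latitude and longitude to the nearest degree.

Write both endpoints as unit vectors p₁, p₂ with components (cos φ cos λ, cos φ sin λ, sin φ).
The central angle between the endpoints is δ = arccos(p₁·p₂) ≈ 1.214 rad (69.6°).
Interpolate at f = 2/3 with slerp weights a = sin((1−f)δ)/sin δ ≈ 0.420, b = sin(fδ)/sin δ ≈ 0.773.
p = a·p₁ + b·p₂ ≈ (0.329, -0.507, 0.797); φ = arcsin(p_z) ≈ 52.81°, λ = atan2(p_y, p_x) ≈ -56.97°.

≈ lat 53°, lon -57°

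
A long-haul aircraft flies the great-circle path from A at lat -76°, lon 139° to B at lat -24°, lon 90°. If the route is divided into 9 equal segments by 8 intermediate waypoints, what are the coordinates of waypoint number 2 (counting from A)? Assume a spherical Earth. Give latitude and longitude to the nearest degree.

≈ lat -66°, lon 112°

The haversine formula gives a central angle δ ≈ 1.001 rad (57.3°) between the endpoints.
Interpolate at f = 2/9 with slerp weights a = sin((1−f)δ)/sin δ ≈ 0.834, b = sin(fδ)/sin δ ≈ 0.262.
p = a·p₁ + b·p₂ ≈ (-0.152, 0.372, -0.916); φ = arcsin(p_z) ≈ -66.32°, λ = atan2(p_y, p_x) ≈ 112.28°.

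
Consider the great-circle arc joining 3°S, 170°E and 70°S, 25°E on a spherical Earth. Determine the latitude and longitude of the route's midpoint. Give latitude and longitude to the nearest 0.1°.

≈ 53.1°S, 154.7°E

Write both endpoints as unit vectors p₁, p₂ with components (cos φ cos λ, cos φ sin λ, sin φ).
The central angle between the endpoints is δ = arccos(p₁·p₂) ≈ 1.803 rad (103.3°).
Interpolate at f = 1/2 with slerp weights a = sin((1−f)δ)/sin δ ≈ 0.806, b = sin(fδ)/sin δ ≈ 0.806.
p = a·p₁ + b·p₂ ≈ (-0.543, 0.256, -0.800); φ = arcsin(p_z) ≈ -53.10°, λ = atan2(p_y, p_x) ≈ 154.73°.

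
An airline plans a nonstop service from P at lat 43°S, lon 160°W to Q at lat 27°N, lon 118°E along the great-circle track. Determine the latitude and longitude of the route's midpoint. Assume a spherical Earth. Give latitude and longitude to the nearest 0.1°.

Convert each endpoint to a unit vector on the sphere (x = cos φ cos λ, y = cos φ sin λ, z = sin φ).
The central angle between the endpoints is δ = arccos(p₁·p₂) ≈ 1.792 rad (102.6°).
Interpolate at f = 1/2 with slerp weights a = sin((1−f)δ)/sin δ ≈ 0.800, b = sin(fδ)/sin δ ≈ 0.800.
p = a·p₁ + b·p₂ ≈ (-0.885, 0.429, -0.182); φ = arcsin(p_z) ≈ -10.51°, λ = atan2(p_y, p_x) ≈ 154.11°.

≈ lat 10.5°S, lon 154.1°E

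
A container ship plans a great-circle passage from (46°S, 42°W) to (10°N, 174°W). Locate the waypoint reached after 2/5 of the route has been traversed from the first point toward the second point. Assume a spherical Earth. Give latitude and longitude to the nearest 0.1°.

≈ (43.8°S, 115.6°W)

The haversine formula gives a central angle δ ≈ 2.193 rad (125.6°) between the endpoints.
Interpolate at f = 2/5 with slerp weights a = sin((1−f)δ)/sin δ ≈ 1.191, b = sin(fδ)/sin δ ≈ 0.946.
p = a·p₁ + b·p₂ ≈ (-0.312, -0.651, -0.692); φ = arcsin(p_z) ≈ -43.80°, λ = atan2(p_y, p_x) ≈ -115.61°.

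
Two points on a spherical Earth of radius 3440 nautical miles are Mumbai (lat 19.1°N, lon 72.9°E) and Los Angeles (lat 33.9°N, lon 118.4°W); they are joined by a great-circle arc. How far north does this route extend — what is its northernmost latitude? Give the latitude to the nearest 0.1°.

The great circle lies in the plane with unit normal n̂ = (p₁ × p₂)/|p₁ × p₂|.
Here n̂_z ≈ +0.190; the vertex latitude is φ_max = arccos|n̂_z| ≈ 79.1°.

≈ 79.1°N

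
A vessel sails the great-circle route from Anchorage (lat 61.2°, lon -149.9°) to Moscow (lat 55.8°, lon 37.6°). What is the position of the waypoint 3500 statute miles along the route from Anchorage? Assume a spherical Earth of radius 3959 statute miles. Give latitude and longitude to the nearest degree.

≈ lat 68°, lon 40°

The haversine formula gives a central angle δ ≈ 1.097 rad (62.9°) between the endpoints. The total great-circle distance is δ·R ≈ 1.097 × 3959 ≈ 4343 mi, so the target fraction is f = 3500/4343 ≈ 0.806.
Interpolate at f ≈ 0.806 with slerp weights a = sin((1−f)δ)/sin δ ≈ 0.237, b = sin(fδ)/sin δ ≈ 0.869.
p = a·p₁ + b·p₂ ≈ (0.288, 0.241, 0.927); φ = arcsin(p_z) ≈ 67.95°, λ = atan2(p_y, p_x) ≈ 39.88°.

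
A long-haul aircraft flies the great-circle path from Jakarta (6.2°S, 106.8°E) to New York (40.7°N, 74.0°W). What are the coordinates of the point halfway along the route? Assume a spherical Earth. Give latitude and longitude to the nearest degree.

≈ (67°N, 109°E)

Convert each endpoint to a unit vector on the sphere (x = cos φ cos λ, y = cos φ sin λ, z = sin φ).
The central angle between the endpoints is δ = arccos(p₁·p₂) ≈ 2.539 rad (145.5°).
Interpolate at f = 1/2 with slerp weights a = sin((1−f)δ)/sin δ ≈ 1.686, b = sin(fδ)/sin δ ≈ 1.686.
p = a·p₁ + b·p₂ ≈ (-0.132, 0.376, 0.917); φ = arcsin(p_z) ≈ 66.52°, λ = atan2(p_y, p_x) ≈ 109.37°.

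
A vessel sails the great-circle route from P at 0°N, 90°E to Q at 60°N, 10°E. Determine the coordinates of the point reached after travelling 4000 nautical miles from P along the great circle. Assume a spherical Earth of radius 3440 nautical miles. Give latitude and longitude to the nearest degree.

≈ 53°N, 41°E

Write both endpoints as unit vectors p₁, p₂ with components (cos φ cos λ, cos φ sin λ, sin φ).
The central angle between the endpoints is δ = arccos(p₁·p₂) ≈ 1.484 rad (85.0°). The total great-circle distance is δ·R ≈ 1.484 × 3440 ≈ 5104 nmi, so the target fraction is f = 4000/5104 ≈ 0.784.
Interpolate at f ≈ 0.784 with slerp weights a = sin((1−f)δ)/sin δ ≈ 0.317, b = sin(fδ)/sin δ ≈ 0.921.
p = a·p₁ + b·p₂ ≈ (0.454, 0.397, 0.798); φ = arcsin(p_z) ≈ 52.93°, λ = atan2(p_y, p_x) ≈ 41.17°.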